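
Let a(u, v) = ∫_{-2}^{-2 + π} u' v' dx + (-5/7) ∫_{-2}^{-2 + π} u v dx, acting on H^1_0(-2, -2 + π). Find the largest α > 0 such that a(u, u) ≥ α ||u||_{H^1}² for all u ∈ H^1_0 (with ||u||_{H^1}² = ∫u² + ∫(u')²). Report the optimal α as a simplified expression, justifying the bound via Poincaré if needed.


α = 1/7

Coercivity of a(·,·) on H^1_0(-2, -2 + π) means a(u, u) ≥ α ||u||_{H^1}² for every u ∈ H^1_0.
The interval has length L = π, and Poincaré/coercivity depend only on L. Here a(u, u) = ∫(u')² + (-5/7)·∫u².
Here c = -5/7 < 0 with |c| < (π/L)² = 1, so coercivity still holds. The condition a(u,u) ≥ α||u||_{H^1}² reads (1−α)∫(u')² ≥ (α−c)∫u². Any admissible α is ≤ 1 (rapidly oscillating u have ∫u²/∫(u')² → 0), and α = 1 would force 0 ≥ (1−c)∫u², impossible since c < 1; so 1−α > 0. By the sharp Poincaré inequality on H^1_0 of an interval of length L, ∫(u')² ≥ (π/L)²∫u² with equality for the first sine mode sin(π(x−x₀)/L) (x₀ the left endpoint), so the inequality holds for all u iff (1−α)(π/L)² ≥ α − c, i.e. α ≤ ((π/L)² + c)/((π/L)² + 1) = (1 + c(L/π)²)/(1 + (L/π)²). (Direct route, valid since c ≤ 0: Poincaré gives c∫u² ≥ c(L/π)²∫(u')², so a(u,u) ≥ (1 + c(L/π)²)∫(u')², while ||u||_{H^1}² ≤ (1 + (L/π)²)∫(u')²; dividing yields the same α.) With (π/L)² = 1 and c = -5/7, the largest admissible constant is α = ((π/L)² + c)/((π/L)² + 1).
Simplifying, α = 1/7.


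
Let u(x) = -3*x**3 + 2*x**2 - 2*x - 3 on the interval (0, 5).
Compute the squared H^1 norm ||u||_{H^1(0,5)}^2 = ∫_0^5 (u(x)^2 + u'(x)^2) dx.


||u||_{H^1}^2 = 5123255/42

The H^1 norm (squared) on an interval (0, L) is
  ||u||_{H^1}^2 = ∫_0^L u(x)^2 dx + ∫_0^L u'(x)^2 dx.
Compute u'(x) = -9*x**2 + 4*x - 2.
Then u(x)^2 = 9*x**6 - 12*x**5 + 16*x**4 + 10*x**3 - 8*x**2 + 12*x + 9 and u'(x)^2 = 81*x**4 - 72*x**3 + 52*x**2 - 16*x + 4.
Integrate each monomial from 0 to 5 using ∫_0^5 c·x^n dx = c·5^(n+1)/(n+1):
  ∫_0^5 u(x)^2 dx = ∫_0^5 (9*x^6 - 12*x^5 + 16*x^4 + 10*x^3 - 8*x^2 + 12*x + 9) dx. Term by term:
    ∫_0^5 9*x^6 dx = 703125/7;  ∫_0^5 -12*x^5 dx = -31250;  ∫_0^5 16*x^4 dx = 10000;
    ∫_0^5 10*x^3 dx = 3125/2;  ∫_0^5 -8*x^2 dx = -1000/3;  ∫_0^5 12*x dx = 150;
    ∫_0^5 9 dx = 45.
  Sum: 703125/7 − 31250 + 10000 + 3125/2 − 1000/3 + 150 + 45 = 3386065/42.
  ∫_0^5 u'(x)^2 dx = ∫_0^5 (81*x^4 - 72*x^3 + 52*x^2 - 16*x + 4) dx. Term by term:
    ∫_0^5 81*x^4 dx = 50625;  ∫_0^5 -72*x^3 dx = -11250;  ∫_0^5 52*x^2 dx = 6500/3;
    ∫_0^5 -16*x dx = -200;  ∫_0^5 4 dx = 20.
  Sum: 50625 − 11250 + 6500/3 − 200 + 20 = 124085/3.
Adding: ||u||_{H^1}^2 = 3386065/42 + 124085/3 = 5123255/42.


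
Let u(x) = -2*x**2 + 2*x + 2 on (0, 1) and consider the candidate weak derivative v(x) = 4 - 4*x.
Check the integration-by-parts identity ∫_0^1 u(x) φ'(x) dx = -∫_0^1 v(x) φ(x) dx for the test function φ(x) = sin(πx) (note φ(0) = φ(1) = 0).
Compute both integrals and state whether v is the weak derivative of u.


LHS = 0, RHS = -4/π. No, v is not the weak derivative of u.

u(x) = -2*x**2 + 2*x + 2, classical derivative u'(x) = 2 - 4*x.
φ(x) = sin(πx), so φ'(x) = π*cos(π*x).
Note φ(0) = φ(1) = 0, so the boundary term u·φ vanishes.
LHS = ∫_0^1 u(x) φ'(x) dx = ∫_0^1 (-2*π*x^2*cos(π*x) + 2*π*x*cos(π*x) + 2*π*cos(π*x)) dx. Term by term:
  ∫_0^1 2*π*cos(π*x) dx = 0;  ∫_0^1 -2*π*x^2*cos(π*x) dx = 4/π;  ∫_0^1 2*π*x*cos(π*x) dx = -4/π.
Sum: 0 + 4/π − 4/π = 0.
So LHS = 0.
∫_0^1 v(x) φ(x) dx = ∫_0^1 (-4*x*sin(π*x) + 4*sin(π*x)) dx. Term by term:
  ∫_0^1 4*sin(π*x) dx = 8/π;  ∫_0^1 -4*x*sin(π*x) dx = -4/π.
Sum: 8/π − 4/π = 4/π.
So RHS = -∫_0^1 v(x) φ(x) dx = -4/π.
LHS − RHS = 4/π ≠ 0, so the identity fails.
(For a valid weak derivative the identity must hold for EVERY test function, in particular this one. The failure shows v is NOT the weak derivative of u.)
Correct weak derivative would be u'(x) = 2 - 4*x.


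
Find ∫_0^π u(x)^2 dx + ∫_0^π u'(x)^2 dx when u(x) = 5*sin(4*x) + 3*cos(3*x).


||u||_{H^1(0,π)}^2 = 2400/7 + 515*π/2

u'(x) = -9*sin(3*x) + 20*cos(4*x).
Expand u² and (u')² and integrate term by term on (0, π), using: for integers n ≥ 1, ∫_0^π sin²(nx) dx = ∫_0^π cos²(nx) dx = π/2; for n ≠ n', ∫_0^π sin(nx)sin(n'x) dx = ∫_0^π cos(nx)cos(n'x) dx = 0; and by product-to-sum, ∫_0^π sin(nx)cos(n'x) dx = ½∫_0^π [sin((n+n')x) + sin((n−n')x)] dx, which is 0 when n+n' is even and 2n/(n²−n'²) when n+n' is odd (it need not vanish on (0, π)).
  u² squared terms: (3)²·∫cos(3x)² dx = 9·π/2 = 9*π/2;  (5)²·∫sin(4x)² dx = 25·π/2 = 25*π/2.
  u² cross terms: 2·(3)·(5)·∫cos(3x)·sin(4x) dx = 30·(8/7) = 240/7.
  So ∫_0^π u² dx = 9*π/2 + 25*π/2 + 240/7 = 240/7 + 17*π.
  (u')² squared terms: (-9)²·∫sin(3x)² dx = 81·π/2 = 81*π/2;  (20)²·∫cos(4x)² dx = 400·π/2 = 200*π.
  (u')² cross terms: 2·(-9)·(20)·∫sin(3x)·cos(4x) dx = -360·(-6/7) = 2160/7.
  So ∫_0^π (u')² dx = 81*π/2 + 200*π + 2160/7 = 2160/7 + 481*π/2.
||u||_{H^1}^2 = (240/7 + 17*π) + (2160/7 + 481*π/2) = 2400/7 + 515*π/2.


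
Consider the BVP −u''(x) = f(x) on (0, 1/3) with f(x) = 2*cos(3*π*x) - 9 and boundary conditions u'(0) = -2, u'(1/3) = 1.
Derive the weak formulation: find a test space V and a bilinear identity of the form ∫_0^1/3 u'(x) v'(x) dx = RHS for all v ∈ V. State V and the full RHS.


V = H^1(0, 1/3) (v unrestricted at boundary; u is determined up to an additive constant); weak form: ∫_0^1/3 u'v' dx = ∫_0^1/3 (2*cos(3*π*x) - 9) v dx + v(1/3) + 2·v(0) for all v ∈ V.

Multiply both sides by a test function v and integrate from 0 to 1/3:
  ∫_0^1/3 −u''(x) v(x) dx = ∫_0^1/3 f(x) v(x) dx.
Integrate the LHS by parts once:
  ∫_0^1/3 −u'' v dx = −[u'(x) v(x)]_0^1/3 + ∫_0^1/3 u'(x) v'(x) dx.
Thus ∫_0^1/3 u'(x) v'(x) dx = ∫_0^1/3 f(x) v(x) dx + [u'(x) v(x)]_0^1/3.
Choose V so that boundary terms are either known or forced to vanish.
u has inhomogeneous Neumann u'(0) = -2, u'(1/3) = 1. [u' v]_0^1/3 = (1)·v(1/3) − (-2)·v(0) = v(1/3) + 2·v(0). Take V = H^1(0, 1/3); boundary term becomes part of RHS.
Weak formulation: find u (satisfying any essential BC) such that ∫_0^1/3 u'(x) v'(x) dx = ∫_0^1/3 f v dx + v(1/3) + 2·v(0) for all v ∈ V (Neumann data are natural BCs: they enter the RHS as boundary terms).
Substituting f(x) = 2*cos(3*π*x) - 9, the right-hand side is ∫_0^1/3 (2*cos(3*π*x) - 9) v dx + v(1/3) + 2·v(0).
Compatibility check (pure Neumann): taking v ≡ 1 ∈ V gives 0 = ∫_0^1/3 f dx + (1) − (-2), i.e. ∫_0^1/3 f dx must equal u'(0) − u'(1/3) = -3. Indeed ∫_0^1/3 (2*cos(3*π*x) - 9) dx = -3, so the data are compatible. The solution is then unique only up to an additive constant (fix it e.g. by requiring ∫_0^1/3 u dx = 0).


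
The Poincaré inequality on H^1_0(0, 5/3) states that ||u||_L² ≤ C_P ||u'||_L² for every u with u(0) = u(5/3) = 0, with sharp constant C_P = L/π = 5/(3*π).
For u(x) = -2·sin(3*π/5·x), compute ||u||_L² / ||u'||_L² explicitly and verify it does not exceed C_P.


||u||_L² / ||u'||_L² = 5/(3*π) = C_P.

u(x) = -2·sin(3*π/5·x), so u'(x) = -6*π*cos(3*π*x/5)/5.
Writing u(x) = A·sin(kπx/L) with A = -2 and k = 1, use ∫_0^L sin²(kπx/L) dx = L/2 and ∫_0^L cos²(kπx/L) dx = L/2.
u² = 4·sin²(3*π/5·x) and (u')² = 36*π^2/25·cos²(3*π/5·x), and each of sin², cos² integrates to L/2 = 5/6 over (0, 5/3).
∫_0^5/3 u² dx = 10/3, so ||u||_L² = sqrt(30)/3.
∫_0^5/3 (u')² dx = 6*π^2/5, so ||u'||_L² = sqrt(30)*π/5.
Ratio ||u||_L² / ||u'||_L² = 5/(3*π).
Sharp Poincaré constant on H^1_0(0, 5/3) is C_P = L/π = 5/(3*π), achieved by sin(3*π/5·x).
This is the k = 1 eigenfunction (up to amplitude), so the ratio equals the sharp Poincaré constant exactly.


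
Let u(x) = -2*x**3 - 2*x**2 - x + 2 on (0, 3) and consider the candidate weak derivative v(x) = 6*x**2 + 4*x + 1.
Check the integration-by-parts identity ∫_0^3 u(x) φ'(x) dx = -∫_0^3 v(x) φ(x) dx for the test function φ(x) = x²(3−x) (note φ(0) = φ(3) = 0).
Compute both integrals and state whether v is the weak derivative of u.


LHS = 4023/20, RHS = -4023/20. No, v is not the weak derivative of u.

u(x) = -2*x**3 - 2*x**2 - x + 2, classical derivative u'(x) = -6*x**2 - 4*x - 1.
φ(x) = x²(3−x), so φ'(x) = 3*x*(2 - x).
Note φ(0) = φ(3) = 0, so the boundary term u·φ vanishes.
LHS = ∫_0^3 u(x) φ'(x) dx = ∫_0^3 (6*x^5 - 6*x^4 - 9*x^3 - 12*x^2 + 12*x) dx. Term by term:
  ∫_0^3 6*x^5 dx = 729;  ∫_0^3 -6*x^4 dx = -1458/5;  ∫_0^3 -9*x^3 dx = -729/4;
  ∫_0^3 -12*x^2 dx = -108;  ∫_0^3 12*x dx = 54.
Sum: 729 − 1458/5 − 729/4 − 108 + 54 = 4023/20.
So LHS = 4023/20.
∫_0^3 v(x) φ(x) dx = ∫_0^3 (-6*x^5 + 14*x^4 + 11*x^3 + 3*x^2) dx. Term by term:
  ∫_0^3 -6*x^5 dx = -729;  ∫_0^3 14*x^4 dx = 3402/5;  ∫_0^3 11*x^3 dx = 891/4;
  ∫_0^3 3*x^2 dx = 27.
Sum: -729 + 3402/5 + 891/4 + 27 = 4023/20.
So RHS = -∫_0^3 v(x) φ(x) dx = -4023/20.
LHS − RHS = 4023/10 ≠ 0, so the identity fails.
(For a valid weak derivative the identity must hold for EVERY test function, in particular this one. The failure shows v is NOT the weak derivative of u.)
Correct weak derivative would be u'(x) = -6*x**2 - 4*x - 1.


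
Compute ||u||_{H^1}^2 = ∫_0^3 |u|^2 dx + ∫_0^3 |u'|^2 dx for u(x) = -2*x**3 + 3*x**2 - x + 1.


||u||_{H^1}^2 = 66543/70

The H^1 norm (squared) on an interval (0, L) is
  ||u||_{H^1}^2 = ∫_0^L u(x)^2 dx + ∫_0^L u'(x)^2 dx.
Compute u'(x) = -6*x**2 + 6*x - 1.
Then u(x)^2 = 4*x**6 - 12*x**5 + 13*x**4 - 10*x**3 + 7*x**2 - 2*x + 1 and u'(x)^2 = 36*x**4 - 72*x**3 + 48*x**2 - 12*x + 1.
Integrate each monomial from 0 to 3 using ∫_0^3 c·x^n dx = c·3^(n+1)/(n+1):
  ∫_0^3 u(x)^2 dx = ∫_0^3 (4*x^6 - 12*x^5 + 13*x^4 - 10*x^3 + 7*x^2 - 2*x + 1) dx. Term by term:
    ∫_0^3 4*x^6 dx = 8748/7;  ∫_0^3 -12*x^5 dx = -1458;  ∫_0^3 13*x^4 dx = 3159/5;
    ∫_0^3 -10*x^3 dx = -405/2;  ∫_0^3 7*x^2 dx = 63;  ∫_0^3 -2*x dx = -9;
    ∫_0^3 1 dx = 3.
  Sum: 8748/7 − 1458 + 3159/5 − 405/2 + 63 − 9 + 3 = 19461/70.
  ∫_0^3 u'(x)^2 dx = ∫_0^3 (36*x^4 - 72*x^3 + 48*x^2 - 12*x + 1) dx. Term by term:
    ∫_0^3 36*x^4 dx = 8748/5;  ∫_0^3 -72*x^3 dx = -1458;  ∫_0^3 48*x^2 dx = 432;
    ∫_0^3 -12*x dx = -54;  ∫_0^3 1 dx = 3.
  Sum: 8748/5 − 1458 + 432 − 54 + 3 = 3363/5.
Adding: ||u||_{H^1}^2 = 19461/70 + 3363/5 = 66543/70.


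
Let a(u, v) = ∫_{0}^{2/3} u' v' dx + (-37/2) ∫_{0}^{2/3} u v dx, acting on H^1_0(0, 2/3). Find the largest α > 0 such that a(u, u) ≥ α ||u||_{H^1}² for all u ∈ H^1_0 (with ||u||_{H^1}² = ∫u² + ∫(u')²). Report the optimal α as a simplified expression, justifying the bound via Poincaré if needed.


α = (-74 + 9*π^2)/(4 + 9*π^2)

Coercivity of a(·,·) on H^1_0(0, 2/3) means a(u, u) ≥ α ||u||_{H^1}² for every u ∈ H^1_0.
The interval has length L = 2/3, and Poincaré/coercivity depend only on L. Here a(u, u) = ∫(u')² + (-37/2)·∫u².
Here c = -37/2 < 0 with |c| < (π/L)² = 9*π^2/4, so coercivity still holds. The condition a(u,u) ≥ α||u||_{H^1}² reads (1−α)∫(u')² ≥ (α−c)∫u². Any admissible α is ≤ 1 (rapidly oscillating u have ∫u²/∫(u')² → 0), and α = 1 would force 0 ≥ (1−c)∫u², impossible since c < 1; so 1−α > 0. By the sharp Poincaré inequality on H^1_0 of an interval of length L, ∫(u')² ≥ (π/L)²∫u² with equality for the first sine mode sin(π(x−x₀)/L) (x₀ the left endpoint), so the inequality holds for all u iff (1−α)(π/L)² ≥ α − c, i.e. α ≤ ((π/L)² + c)/((π/L)² + 1) = (1 + c(L/π)²)/(1 + (L/π)²). (Direct route, valid since c ≤ 0: Poincaré gives c∫u² ≥ c(L/π)²∫(u')², so a(u,u) ≥ (1 + c(L/π)²)∫(u')², while ||u||_{H^1}² ≤ (1 + (L/π)²)∫(u')²; dividing yields the same α.) With (π/L)² = 9*π^2/4 and c = -37/2, the largest admissible constant is α = ((π/L)² + c)/((π/L)² + 1).
Simplifying, α = (-74 + 9*π^2)/(4 + 9*π^2).


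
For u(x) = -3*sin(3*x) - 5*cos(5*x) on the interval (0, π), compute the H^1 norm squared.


||u||_{H^1(0,π)}^2 = 370*π

u'(x) = 25*sin(5*x) - 9*cos(3*x).
Expand u² and (u')² and integrate term by term on (0, π), using: for integers n ≥ 1, ∫_0^π sin²(nx) dx = ∫_0^π cos²(nx) dx = π/2; for n ≠ n', ∫_0^π sin(nx)sin(n'x) dx = ∫_0^π cos(nx)cos(n'x) dx = 0; and by product-to-sum, ∫_0^π sin(nx)cos(n'x) dx = ½∫_0^π [sin((n+n')x) + sin((n−n')x)] dx, which is 0 when n+n' is even and 2n/(n²−n'²) when n+n' is odd (it need not vanish on (0, π)).
  u² squared terms: (-5)²·∫cos(5x)² dx = 25·π/2 = 25*π/2;  (-3)²·∫sin(3x)² dx = 9·π/2 = 9*π/2.
  u² cross terms: 2·(-5)·(-3)·∫cos(5x)·sin(3x) dx = 30·(0) = 0.
  So ∫_0^π u² dx = 25*π/2 + 9*π/2 + 0 = 17*π.
  (u')² squared terms: (-9)²·∫cos(3x)² dx = 81·π/2 = 81*π/2;  (25)²·∫sin(5x)² dx = 625·π/2 = 625*π/2.
  (u')² cross terms: 2·(-9)·(25)·∫cos(3x)·sin(5x) dx = -450·(0) = 0.
  So ∫_0^π (u')² dx = 81*π/2 + 625*π/2 + 0 = 353*π.
||u||_{H^1}^2 = (17*π) + (353*π) = 370*π.


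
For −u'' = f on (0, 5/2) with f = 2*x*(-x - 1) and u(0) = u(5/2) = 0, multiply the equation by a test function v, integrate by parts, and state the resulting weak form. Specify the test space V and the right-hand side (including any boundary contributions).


V = H^1_0(0, 5/2) (so v(0) = v(5/2) = 0); weak form: ∫_0^5/2 u'v' dx = ∫_0^5/2 (2*x*(-x - 1)) v dx for all v ∈ V.

Multiply both sides by a test function v and integrate from 0 to 5/2:
  ∫_0^5/2 −u''(x) v(x) dx = ∫_0^5/2 f(x) v(x) dx.
Integrate the LHS by parts once:
  ∫_0^5/2 −u'' v dx = −[u'(x) v(x)]_0^5/2 + ∫_0^5/2 u'(x) v'(x) dx.
Thus ∫_0^5/2 u'(x) v'(x) dx = ∫_0^5/2 f(x) v(x) dx + [u'(x) v(x)]_0^5/2.
Choose V so that boundary terms are either known or forced to vanish.
u is Dirichlet: u(0) = u(5/2) = 0. Let V = H^1_0(0, 5/2); then v(0) = v(5/2) = 0, and [u' v]_0^5/2 = 0.
Weak formulation: find u (satisfying any essential BC) such that ∫_0^5/2 u'(x) v'(x) dx = ∫_0^5/2 f v dx for all v ∈ V.
Substituting f(x) = 2*x*(-x - 1), the right-hand side is ∫_0^5/2 (2*x*(-x - 1)) v dx.


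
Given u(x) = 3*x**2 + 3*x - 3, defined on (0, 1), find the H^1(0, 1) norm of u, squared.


||u||_{H^1}^2 = 423/10

The H^1 norm (squared) on an interval (0, L) is
  ||u||_{H^1}^2 = ∫_0^L u(x)^2 dx + ∫_0^L u'(x)^2 dx.
Compute u'(x) = 6*x + 3.
Then u(x)^2 = 9*x**4 + 18*x**3 - 9*x**2 - 18*x + 9 and u'(x)^2 = 36*x**2 + 36*x + 9.
Integrate each monomial from 0 to 1 using ∫_0^1 c·x^n dx = c·1^(n+1)/(n+1):
  ∫_0^1 u(x)^2 dx = ∫_0^1 (9*x^4 + 18*x^3 - 9*x^2 - 18*x + 9) dx. Term by term:
    ∫_0^1 9*x^4 dx = 9/5;  ∫_0^1 18*x^3 dx = 9/2;  ∫_0^1 -9*x^2 dx = -3;
    ∫_0^1 -18*x dx = -9;  ∫_0^1 9 dx = 9.
  Sum: 9/5 + 9/2 − 3 − 9 + 9 = 33/10.
  ∫_0^1 u'(x)^2 dx = ∫_0^1 (36*x^2 + 36*x + 9) dx. Term by term:
    ∫_0^1 36*x^2 dx = 12;  ∫_0^1 36*x dx = 18;  ∫_0^1 9 dx = 9.
  Sum: 12 + 18 + 9 = 39.
Adding: ||u||_{H^1}^2 = 33/10 + 39 = 423/10.


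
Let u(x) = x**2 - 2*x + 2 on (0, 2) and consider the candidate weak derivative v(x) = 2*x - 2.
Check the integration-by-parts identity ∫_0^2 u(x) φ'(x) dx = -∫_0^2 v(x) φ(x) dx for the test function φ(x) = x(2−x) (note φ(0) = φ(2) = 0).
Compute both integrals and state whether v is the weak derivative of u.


LHS = 0, RHS = 0. Yes, v = u' weakly.

u(x) = x**2 - 2*x + 2, classical derivative u'(x) = 2*x - 2.
φ(x) = x(2−x), so φ'(x) = 2 - 2*x.
Note φ(0) = φ(2) = 0, so the boundary term u·φ vanishes.
LHS = ∫_0^2 u(x) φ'(x) dx = ∫_0^2 (-2*x^3 + 6*x^2 - 8*x + 4) dx. Term by term:
  ∫_0^2 -2*x^3 dx = -8;  ∫_0^2 6*x^2 dx = 16;  ∫_0^2 -8*x dx = -16;
  ∫_0^2 4 dx = 8.
Sum: -8 + 16 − 16 + 8 = 0.
So LHS = 0.
∫_0^2 v(x) φ(x) dx = ∫_0^2 (-2*x^3 + 6*x^2 - 4*x) dx. Term by term:
  ∫_0^2 -2*x^3 dx = -8;  ∫_0^2 6*x^2 dx = 16;  ∫_0^2 -4*x dx = -8.
Sum: -8 + 16 − 8 = 0.
So RHS = -∫_0^2 v(x) φ(x) dx = 0.
LHS = RHS, so the identity holds for this test φ.
Moreover u is smooth here and v(x) = u'(x) = 2*x - 2 pointwise, so the identity holds for every test function. Hence v is the weak derivative of u.


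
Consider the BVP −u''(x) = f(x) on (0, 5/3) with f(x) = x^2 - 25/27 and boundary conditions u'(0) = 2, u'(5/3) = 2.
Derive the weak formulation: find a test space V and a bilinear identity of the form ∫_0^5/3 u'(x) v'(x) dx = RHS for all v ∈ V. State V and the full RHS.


V = H^1(0, 5/3) (v unrestricted at boundary; u is determined up to an additive constant); weak form: ∫_0^5/3 u'v' dx = ∫_0^5/3 (x^2 - 25/27) v dx + 2·v(5/3) − 2·v(0) for all v ∈ V.

Multiply both sides by a test function v and integrate from 0 to 5/3:
  ∫_0^5/3 −u''(x) v(x) dx = ∫_0^5/3 f(x) v(x) dx.
Integrate the LHS by parts once:
  ∫_0^5/3 −u'' v dx = −[u'(x) v(x)]_0^5/3 + ∫_0^5/3 u'(x) v'(x) dx.
Thus ∫_0^5/3 u'(x) v'(x) dx = ∫_0^5/3 f(x) v(x) dx + [u'(x) v(x)]_0^5/3.
Choose V so that boundary terms are either known or forced to vanish.
u has inhomogeneous Neumann u'(0) = 2, u'(5/3) = 2. [u' v]_0^5/3 = (2)·v(5/3) − (2)·v(0) = 2·v(5/3) − 2·v(0). Take V = H^1(0, 5/3); boundary term becomes part of RHS.
Weak formulation: find u (satisfying any essential BC) such that ∫_0^5/3 u'(x) v'(x) dx = ∫_0^5/3 f v dx + 2·v(5/3) − 2·v(0) for all v ∈ V (Neumann data are natural BCs: they enter the RHS as boundary terms).
Substituting f(x) = x^2 - 25/27, the right-hand side is ∫_0^5/3 (x^2 - 25/27) v dx + 2·v(5/3) − 2·v(0).
Compatibility check (pure Neumann): taking v ≡ 1 ∈ V gives 0 = ∫_0^5/3 f dx + (2) − (2), i.e. ∫_0^5/3 f dx must equal u'(0) − u'(5/3) = 0. Indeed ∫_0^5/3 (x^2 - 25/27) dx = 0, so the data are compatible. The solution is then unique only up to an additive constant (fix it e.g. by requiring ∫_0^5/3 u dx = 0).


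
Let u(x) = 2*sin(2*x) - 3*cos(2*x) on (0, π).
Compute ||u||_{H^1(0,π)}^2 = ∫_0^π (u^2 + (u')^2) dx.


||u||_{H^1(0,π)}^2 = 65*π/2

u'(x) = 6*sin(2*x) + 4*cos(2*x).
Expand u² and (u')² and integrate term by term on (0, π), using: for integers n ≥ 1, ∫_0^π sin²(nx) dx = ∫_0^π cos²(nx) dx = π/2; for n ≠ n', ∫_0^π sin(nx)sin(n'x) dx = ∫_0^π cos(nx)cos(n'x) dx = 0; and by product-to-sum, ∫_0^π sin(nx)cos(n'x) dx = ½∫_0^π [sin((n+n')x) + sin((n−n')x)] dx, which is 0 when n+n' is even and 2n/(n²−n'²) when n+n' is odd (it need not vanish on (0, π)).
  u² squared terms: (-3)²·∫cos(2x)² dx = 9·π/2 = 9*π/2;  (2)²·∫sin(2x)² dx = 4·π/2 = 2*π.
  u² cross terms: 2·(-3)·(2)·∫cos(2x)·sin(2x) dx = -12·(0) = 0.
  So ∫_0^π u² dx = 9*π/2 + 2*π + 0 = 13*π/2.
  (u')² squared terms: (4)²·∫cos(2x)² dx = 16·π/2 = 8*π;  (6)²·∫sin(2x)² dx = 36·π/2 = 18*π.
  (u')² cross terms: 2·(4)·(6)·∫cos(2x)·sin(2x) dx = 48·(0) = 0.
  So ∫_0^π (u')² dx = 8*π + 18*π + 0 = 26*π.
||u||_{H^1}^2 = (13*π/2) + (26*π) = 65*π/2.


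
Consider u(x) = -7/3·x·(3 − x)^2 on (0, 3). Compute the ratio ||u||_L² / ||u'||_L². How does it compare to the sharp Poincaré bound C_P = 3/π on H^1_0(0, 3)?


||u||_L² / ||u'||_L² = 3*sqrt(14)/14 < C_P = 3/π.

u(x) = -7/3·x·(3 − x)^2, so u'(x) = 7*(1 - x)*(x - 3).
u(x) = -7/3·x·(3 − x)^2 vanishes at x = 0 and x = 3, so u ∈ H^1_0(0, 3). Differentiate via the product rule and integrate the resulting polynomials term by term.
  ∫_0^3 u² dx = ∫_0^3 (49*x^6/9 - 196*x^5/3 + 294*x^4 - 588*x^3 + 441*x^2) dx. Term by term:
    ∫_0^3 49*x^6/9 dx = 1701;  ∫_0^3 -196*x^5/3 dx = -7938;  ∫_0^3 294*x^4 dx = 71442/5;
    ∫_0^3 -588*x^3 dx = -11907;  ∫_0^3 441*x^2 dx = 3969.
  Sum: 1701 − 7938 + 71442/5 − 11907 + 3969 = 567/5.
  ∫_0^3 (u')² dx = ∫_0^3 (49*x^4 - 392*x^3 + 1078*x^2 - 1176*x + 441) dx. Term by term:
    ∫_0^3 49*x^4 dx = 11907/5;  ∫_0^3 -392*x^3 dx = -7938;  ∫_0^3 1078*x^2 dx = 9702;
    ∫_0^3 -1176*x dx = -5292;  ∫_0^3 441 dx = 1323.
  Sum: 11907/5 − 7938 + 9702 − 5292 + 1323 = 882/5.
∫_0^3 u² dx = 567/5, so ||u||_L² = 9*sqrt(35)/5.
∫_0^3 (u')² dx = 882/5, so ||u'||_L² = 21*sqrt(10)/5.
Ratio ||u||_L² / ||u'||_L² = 3*sqrt(14)/14.
Sharp Poincaré constant on H^1_0(0, 3) is C_P = L/π = 3/π, achieved by sin(π/3·x).
A polynomial bump cannot attain the sharp Poincaré constant (only the first sine eigenfunction does), so the ratio is strictly less than C_P, consistent with ||u||_L² ≤ C_P ||u'||_L².


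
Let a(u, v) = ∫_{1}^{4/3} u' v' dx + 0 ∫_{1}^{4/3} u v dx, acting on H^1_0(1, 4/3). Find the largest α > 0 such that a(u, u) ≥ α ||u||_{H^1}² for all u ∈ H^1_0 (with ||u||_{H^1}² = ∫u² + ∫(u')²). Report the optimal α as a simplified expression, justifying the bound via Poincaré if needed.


α = 9*π^2/(1 + 9*π^2)

Coercivity of a(·,·) on H^1_0(1, 4/3) means a(u, u) ≥ α ||u||_{H^1}² for every u ∈ H^1_0.
The interval has length L = 1/3, and Poincaré/coercivity depend only on L. Here a(u, u) = ∫(u')² + (0)·∫u².
Here c = 0, so a(u,u) = ∫(u')² alone. The condition a(u,u) ≥ α||u||_{H^1}² reads (1−α)∫(u')² ≥ (α−c)∫u². Any admissible α is ≤ 1 (rapidly oscillating u have ∫u²/∫(u')² → 0), and α = 1 would force 0 ≥ (1−c)∫u², impossible since c < 1; so 1−α > 0. By the sharp Poincaré inequality on H^1_0 of an interval of length L, ∫(u')² ≥ (π/L)²∫u² with equality for the first sine mode sin(π(x−x₀)/L) (x₀ the left endpoint), so the inequality holds for all u iff (1−α)(π/L)² ≥ α − c, i.e. α ≤ ((π/L)² + c)/((π/L)² + 1) = (1 + c(L/π)²)/(1 + (L/π)²). (Direct route, valid since c ≤ 0: Poincaré gives c∫u² ≥ c(L/π)²∫(u')², so a(u,u) ≥ (1 + c(L/π)²)∫(u')², while ||u||_{H^1}² ≤ (1 + (L/π)²)∫(u')²; dividing yields the same α.) With (π/L)² = 9*π^2 and c = 0, the largest admissible constant is α = ((π/L)² + c)/((π/L)² + 1).
Simplifying, α = 9*π^2/(1 + 9*π^2).


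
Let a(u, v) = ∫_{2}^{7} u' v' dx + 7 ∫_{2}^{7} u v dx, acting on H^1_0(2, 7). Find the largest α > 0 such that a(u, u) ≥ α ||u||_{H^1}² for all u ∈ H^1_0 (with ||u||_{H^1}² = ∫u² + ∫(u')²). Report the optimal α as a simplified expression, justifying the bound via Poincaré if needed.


α = 1

Coercivity of a(·,·) on H^1_0(2, 7) means a(u, u) ≥ α ||u||_{H^1}² for every u ∈ H^1_0.
The interval has length L = 5, and Poincaré/coercivity depend only on L. Here a(u, u) = ∫(u')² + (7)·∫u².
Here c = 7 ≥ 1, so a(u,u) = ∫(u')² + c∫u² ≥ ∫(u')² + ∫u² = ||u||_{H^1}², i.e. α = 1 works. No larger α is possible: a(u,u) ≥ α||u||_{H^1}² means (1−α)∫(u')² ≥ (α−c)∫u², and for the modes u_n = sin(nπ(x−x₀)/L) (x₀ the left endpoint) one has ∫u_n²/∫(u_n')² = (L/(nπ))² → 0, so a(u_n,u_n)/||u_n||_{H^1}² → 1. Hence the optimal constant is α = 1.
Therefore α = 1.


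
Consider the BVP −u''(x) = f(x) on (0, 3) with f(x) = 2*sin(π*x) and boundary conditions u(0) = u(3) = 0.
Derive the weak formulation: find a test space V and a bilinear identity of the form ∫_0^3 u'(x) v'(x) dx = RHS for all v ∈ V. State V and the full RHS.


V = H^1_0(0, 3) (so v(0) = v(3) = 0); weak form: ∫_0^3 u'v' dx = ∫_0^3 (2*sin(π*x)) v dx for all v ∈ V.

Multiply both sides by a test function v and integrate from 0 to 3:
  ∫_0^3 −u''(x) v(x) dx = ∫_0^3 f(x) v(x) dx.
Integrate the LHS by parts once:
  ∫_0^3 −u'' v dx = −[u'(x) v(x)]_0^3 + ∫_0^3 u'(x) v'(x) dx.
Thus ∫_0^3 u'(x) v'(x) dx = ∫_0^3 f(x) v(x) dx + [u'(x) v(x)]_0^3.
Choose V so that boundary terms are either known or forced to vanish.
u is Dirichlet: u(0) = u(3) = 0. Let V = H^1_0(0, 3); then v(0) = v(3) = 0, and [u' v]_0^3 = 0.
Weak formulation: find u (satisfying any essential BC) such that ∫_0^3 u'(x) v'(x) dx = ∫_0^3 f v dx for all v ∈ V.
Substituting f(x) = 2*sin(π*x), the right-hand side is ∫_0^3 (2*sin(π*x)) v dx.


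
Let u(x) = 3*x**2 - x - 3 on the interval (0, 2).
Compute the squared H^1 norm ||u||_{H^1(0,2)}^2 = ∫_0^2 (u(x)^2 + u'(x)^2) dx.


||u||_{H^1}^2 = 1384/15

The H^1 norm (squared) on an interval (0, L) is
  ||u||_{H^1}^2 = ∫_0^L u(x)^2 dx + ∫_0^L u'(x)^2 dx.
Compute u'(x) = 6*x - 1.
Then u(x)^2 = 9*x**4 - 6*x**3 - 17*x**2 + 6*x + 9 and u'(x)^2 = 36*x**2 - 12*x + 1.
Integrate each monomial from 0 to 2 using ∫_0^2 c·x^n dx = c·2^(n+1)/(n+1):
  ∫_0^2 u(x)^2 dx = ∫_0^2 (9*x^4 - 6*x^3 - 17*x^2 + 6*x + 9) dx. Term by term:
    ∫_0^2 9*x^4 dx = 288/5;  ∫_0^2 -6*x^3 dx = -24;  ∫_0^2 -17*x^2 dx = -136/3;
    ∫_0^2 6*x dx = 12;  ∫_0^2 9 dx = 18.
  Sum: 288/5 − 24 − 136/3 + 12 + 18 = 274/15.
  ∫_0^2 u'(x)^2 dx = ∫_0^2 (36*x^2 - 12*x + 1) dx. Term by term:
    ∫_0^2 36*x^2 dx = 96;  ∫_0^2 -12*x dx = -24;  ∫_0^2 1 dx = 2.
  Sum: 96 − 24 + 2 = 74.
Adding: ||u||_{H^1}^2 = 274/15 + 74 = 1384/15.


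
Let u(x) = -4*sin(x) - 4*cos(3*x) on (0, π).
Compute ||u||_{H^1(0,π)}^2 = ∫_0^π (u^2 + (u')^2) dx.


||u||_{H^1(0,π)}^2 = 96*π

u'(x) = 12*sin(3*x) - 4*cos(x).
Expand u² and (u')² and integrate term by term on (0, π), using: for integers n ≥ 1, ∫_0^π sin²(nx) dx = ∫_0^π cos²(nx) dx = π/2; for n ≠ n', ∫_0^π sin(nx)sin(n'x) dx = ∫_0^π cos(nx)cos(n'x) dx = 0; and by product-to-sum, ∫_0^π sin(nx)cos(n'x) dx = ½∫_0^π [sin((n+n')x) + sin((n−n')x)] dx, which is 0 when n+n' is even and 2n/(n²−n'²) when n+n' is odd (it need not vanish on (0, π)).
  u² squared terms: (-4)²·∫cos(3x)² dx = 16·π/2 = 8*π;  (-4)²·∫sin(x)² dx = 16·π/2 = 8*π.
  u² cross terms: 2·(-4)·(-4)·∫cos(3x)·sin(x) dx = 32·(0) = 0.
  So ∫_0^π u² dx = 8*π + 8*π + 0 = 16*π.
  (u')² squared terms: (-4)²·∫cos(x)² dx = 16·π/2 = 8*π;  (12)²·∫sin(3x)² dx = 144·π/2 = 72*π.
  (u')² cross terms: 2·(-4)·(12)·∫cos(x)·sin(3x) dx = -96·(0) = 0.
  So ∫_0^π (u')² dx = 8*π + 72*π + 0 = 80*π.
||u||_{H^1}^2 = (16*π) + (80*π) = 96*π.


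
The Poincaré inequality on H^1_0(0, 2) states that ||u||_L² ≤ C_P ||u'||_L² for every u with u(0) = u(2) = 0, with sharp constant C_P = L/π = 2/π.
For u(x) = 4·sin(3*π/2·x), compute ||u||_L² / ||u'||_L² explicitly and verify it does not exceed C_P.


||u||_L² / ||u'||_L² = 2/(3*π) < C_P = 2/π.

u(x) = 4·sin(3*π/2·x), so u'(x) = 6*π*cos(3*π*x/2).
Writing u(x) = A·sin(kπx/L) with A = 4 and k = 3, use ∫_0^L sin²(kπx/L) dx = L/2 and ∫_0^L cos²(kπx/L) dx = L/2.
u² = 16·sin²(3*π/2·x) and (u')² = 36*π^2·cos²(3*π/2·x), and each of sin², cos² integrates to L/2 = 1 over (0, 2).
∫_0^2 u² dx = 16, so ||u||_L² = 4.
∫_0^2 (u')² dx = 36*π^2, so ||u'||_L² = 6*π.
Ratio ||u||_L² / ||u'||_L² = 2/(3*π).
Sharp Poincaré constant on H^1_0(0, 2) is C_P = L/π = 2/π, achieved by sin(π/2·x).
This is the k = 3 harmonic; the ratio L/(kπ) is strictly less than C_P = L/π, consistent with the sharp inequality ||u||_L² ≤ C_P ||u'||_L².


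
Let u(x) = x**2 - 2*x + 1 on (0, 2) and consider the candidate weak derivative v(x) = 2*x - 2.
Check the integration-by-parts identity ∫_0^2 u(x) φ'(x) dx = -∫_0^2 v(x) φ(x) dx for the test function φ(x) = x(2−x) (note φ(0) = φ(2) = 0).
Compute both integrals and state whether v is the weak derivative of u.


LHS = 0, RHS = 0. Yes, v = u' weakly.

u(x) = x**2 - 2*x + 1, classical derivative u'(x) = 2*x - 2.
φ(x) = x(2−x), so φ'(x) = 2 - 2*x.
Note φ(0) = φ(2) = 0, so the boundary term u·φ vanishes.
LHS = ∫_0^2 u(x) φ'(x) dx = ∫_0^2 (-2*x^3 + 6*x^2 - 6*x + 2) dx. Term by term:
  ∫_0^2 -2*x^3 dx = -8;  ∫_0^2 6*x^2 dx = 16;  ∫_0^2 -6*x dx = -12;
  ∫_0^2 2 dx = 4.
Sum: -8 + 16 − 12 + 4 = 0.
So LHS = 0.
∫_0^2 v(x) φ(x) dx = ∫_0^2 (-2*x^3 + 6*x^2 - 4*x) dx. Term by term:
  ∫_0^2 -2*x^3 dx = -8;  ∫_0^2 6*x^2 dx = 16;  ∫_0^2 -4*x dx = -8.
Sum: -8 + 16 − 8 = 0.
So RHS = -∫_0^2 v(x) φ(x) dx = 0.
LHS = RHS, so the identity holds for this test φ.
Moreover u is smooth here and v(x) = u'(x) = 2*x - 2 pointwise, so the identity holds for every test function. Hence v is the weak derivative of u.


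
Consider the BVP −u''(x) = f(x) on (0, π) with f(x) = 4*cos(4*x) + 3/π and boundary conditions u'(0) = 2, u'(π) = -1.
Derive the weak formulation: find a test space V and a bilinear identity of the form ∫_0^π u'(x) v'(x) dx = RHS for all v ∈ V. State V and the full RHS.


V = H^1(0, π) (v unrestricted at boundary; u is determined up to an additive constant); weak form: ∫_0^π u'v' dx = ∫_0^π (4*cos(4*x) + 3/π) v dx − v(π) − 2·v(0) for all v ∈ V.

Multiply both sides by a test function v and integrate from 0 to π:
  ∫_0^π −u''(x) v(x) dx = ∫_0^π f(x) v(x) dx.
Integrate the LHS by parts once:
  ∫_0^π −u'' v dx = −[u'(x) v(x)]_0^π + ∫_0^π u'(x) v'(x) dx.
Thus ∫_0^π u'(x) v'(x) dx = ∫_0^π f(x) v(x) dx + [u'(x) v(x)]_0^π.
Choose V so that boundary terms are either known or forced to vanish.
u has inhomogeneous Neumann u'(0) = 2, u'(π) = -1. [u' v]_0^π = (-1)·v(π) − (2)·v(0) = − v(π) − 2·v(0). Take V = H^1(0, π); boundary term becomes part of RHS.
Weak formulation: find u (satisfying any essential BC) such that ∫_0^π u'(x) v'(x) dx = ∫_0^π f v dx − v(π) − 2·v(0) for all v ∈ V (Neumann data are natural BCs: they enter the RHS as boundary terms).
Substituting f(x) = 4*cos(4*x) + 3/π, the right-hand side is ∫_0^π (4*cos(4*x) + 3/π) v dx − v(π) − 2·v(0).
Compatibility check (pure Neumann): taking v ≡ 1 ∈ V gives 0 = ∫_0^π f dx + (-1) − (2), i.e. ∫_0^π f dx must equal u'(0) − u'(π) = 3. Indeed ∫_0^π (4*cos(4*x) + 3/π) dx = 3, so the data are compatible. The solution is then unique only up to an additive constant (fix it e.g. by requiring ∫_0^π u dx = 0).


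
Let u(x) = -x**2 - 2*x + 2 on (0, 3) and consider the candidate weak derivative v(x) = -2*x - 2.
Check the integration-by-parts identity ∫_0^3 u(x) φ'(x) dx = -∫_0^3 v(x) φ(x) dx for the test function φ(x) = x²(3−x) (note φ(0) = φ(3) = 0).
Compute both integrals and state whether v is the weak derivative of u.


LHS = 189/5, RHS = 189/5. Yes, v = u' weakly.

u(x) = -x**2 - 2*x + 2, classical derivative u'(x) = -2*x - 2.
φ(x) = x²(3−x), so φ'(x) = 3*x*(2 - x).
Note φ(0) = φ(3) = 0, so the boundary term u·φ vanishes.
LHS = ∫_0^3 u(x) φ'(x) dx = ∫_0^3 (3*x^4 - 18*x^2 + 12*x) dx. Term by term:
  ∫_0^3 3*x^4 dx = 729/5;  ∫_0^3 -18*x^2 dx = -162;  ∫_0^3 12*x dx = 54.
Sum: 729/5 − 162 + 54 = 189/5.
So LHS = 189/5.
∫_0^3 v(x) φ(x) dx = ∫_0^3 (2*x^4 - 4*x^3 - 6*x^2) dx. Term by term:
  ∫_0^3 2*x^4 dx = 486/5;  ∫_0^3 -4*x^3 dx = -81;  ∫_0^3 -6*x^2 dx = -54.
Sum: 486/5 − 81 − 54 = -189/5.
So RHS = -∫_0^3 v(x) φ(x) dx = 189/5.
LHS = RHS, so the identity holds for this test φ.
Moreover u is smooth here and v(x) = u'(x) = -2*x - 2 pointwise, so the identity holds for every test function. Hence v is the weak derivative of u.


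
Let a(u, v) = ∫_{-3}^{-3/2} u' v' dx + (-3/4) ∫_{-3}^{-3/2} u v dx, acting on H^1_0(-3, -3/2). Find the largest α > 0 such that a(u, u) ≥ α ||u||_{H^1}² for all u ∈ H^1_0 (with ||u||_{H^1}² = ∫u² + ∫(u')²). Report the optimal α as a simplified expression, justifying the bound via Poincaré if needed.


α = (-27 + 16*π^2)/(4*(9 + 4*π^2))

Coercivity of a(·,·) on H^1_0(-3, -3/2) means a(u, u) ≥ α ||u||_{H^1}² for every u ∈ H^1_0.
The interval has length L = 3/2, and Poincaré/coercivity depend only on L. Here a(u, u) = ∫(u')² + (-3/4)·∫u².
Here c = -3/4 < 0 with |c| < (π/L)² = 4*π^2/9, so coercivity still holds. The condition a(u,u) ≥ α||u||_{H^1}² reads (1−α)∫(u')² ≥ (α−c)∫u². Any admissible α is ≤ 1 (rapidly oscillating u have ∫u²/∫(u')² → 0), and α = 1 would force 0 ≥ (1−c)∫u², impossible since c < 1; so 1−α > 0. By the sharp Poincaré inequality on H^1_0 of an interval of length L, ∫(u')² ≥ (π/L)²∫u² with equality for the first sine mode sin(π(x−x₀)/L) (x₀ the left endpoint), so the inequality holds for all u iff (1−α)(π/L)² ≥ α − c, i.e. α ≤ ((π/L)² + c)/((π/L)² + 1) = (1 + c(L/π)²)/(1 + (L/π)²). (Direct route, valid since c ≤ 0: Poincaré gives c∫u² ≥ c(L/π)²∫(u')², so a(u,u) ≥ (1 + c(L/π)²)∫(u')², while ||u||_{H^1}² ≤ (1 + (L/π)²)∫(u')²; dividing yields the same α.) With (π/L)² = 4*π^2/9 and c = -3/4, the largest admissible constant is α = ((π/L)² + c)/((π/L)² + 1).
Simplifying, α = (-27 + 16*π^2)/(4*(9 + 4*π^2)).


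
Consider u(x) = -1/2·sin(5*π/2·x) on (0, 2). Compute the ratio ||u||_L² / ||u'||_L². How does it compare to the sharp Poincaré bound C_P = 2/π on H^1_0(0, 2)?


||u||_L² / ||u'||_L² = 2/(5*π) < C_P = 2/π.

u(x) = -1/2·sin(5*π/2·x), so u'(x) = -5*π*cos(5*π*x/2)/4.
Writing u(x) = A·sin(kπx/L) with A = -1/2 and k = 5, use ∫_0^L sin²(kπx/L) dx = L/2 and ∫_0^L cos²(kπx/L) dx = L/2.
u² = 1/4·sin²(5*π/2·x) and (u')² = 25*π^2/16·cos²(5*π/2·x), and each of sin², cos² integrates to L/2 = 1 over (0, 2).
∫_0^2 u² dx = 1/4, so ||u||_L² = 1/2.
∫_0^2 (u')² dx = 25*π^2/16, so ||u'||_L² = 5*π/4.
Ratio ||u||_L² / ||u'||_L² = 2/(5*π).
Sharp Poincaré constant on H^1_0(0, 2) is C_P = L/π = 2/π, achieved by sin(π/2·x).
This is the k = 5 harmonic; the ratio L/(kπ) is strictly less than C_P = L/π, consistent with the sharp inequality ||u||_L² ≤ C_P ||u'||_L².


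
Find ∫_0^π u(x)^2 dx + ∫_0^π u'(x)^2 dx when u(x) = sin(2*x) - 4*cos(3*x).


||u||_{H^1(0,π)}^2 = 64 + 165*π/2

u'(x) = 12*sin(3*x) + 2*cos(2*x).
Expand u² and (u')² and integrate term by term on (0, π), using: for integers n ≥ 1, ∫_0^π sin²(nx) dx = ∫_0^π cos²(nx) dx = π/2; for n ≠ n', ∫_0^π sin(nx)sin(n'x) dx = ∫_0^π cos(nx)cos(n'x) dx = 0; and by product-to-sum, ∫_0^π sin(nx)cos(n'x) dx = ½∫_0^π [sin((n+n')x) + sin((n−n')x)] dx, which is 0 when n+n' is even and 2n/(n²−n'²) when n+n' is odd (it need not vanish on (0, π)).
  u² squared terms: (-4)²·∫cos(3x)² dx = 16·π/2 = 8*π;  (1)²·∫sin(2x)² dx = 1·π/2 = π/2.
  u² cross terms: 2·(-4)·(1)·∫cos(3x)·sin(2x) dx = -8·(-4/5) = 32/5.
  So ∫_0^π u² dx = 8*π + π/2 + 32/5 = 32/5 + 17*π/2.
  (u')² squared terms: (2)²·∫cos(2x)² dx = 4·π/2 = 2*π;  (12)²·∫sin(3x)² dx = 144·π/2 = 72*π.
  (u')² cross terms: 2·(2)·(12)·∫cos(2x)·sin(3x) dx = 48·(6/5) = 288/5.
  So ∫_0^π (u')² dx = 2*π + 72*π + 288/5 = 288/5 + 74*π.
||u||_{H^1}^2 = (32/5 + 17*π/2) + (288/5 + 74*π) = 64 + 165*π/2.


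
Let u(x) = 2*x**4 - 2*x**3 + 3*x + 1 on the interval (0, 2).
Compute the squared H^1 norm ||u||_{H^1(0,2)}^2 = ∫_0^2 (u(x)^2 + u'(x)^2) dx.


||u||_{H^1}^2 = 199768/315

The H^1 norm (squared) on an interval (0, L) is
  ||u||_{H^1}^2 = ∫_0^L u(x)^2 dx + ∫_0^L u'(x)^2 dx.
Compute u'(x) = 8*x**3 - 6*x**2 + 3.
Then u(x)^2 = 4*x**8 - 8*x**7 + 4*x**6 + 12*x**5 - 8*x**4 - 4*x**3 + 9*x**2 + 6*x + 1 and u'(x)^2 = 64*x**6 - 96*x**5 + 36*x**4 + 48*x**3 - 36*x**2 + 9.
Integrate each monomial from 0 to 2 using ∫_0^2 c·x^n dx = c·2^(n+1)/(n+1):
  ∫_0^2 u(x)^2 dx = ∫_0^2 (4*x^8 - 8*x^7 + 4*x^6 + 12*x^5 - 8*x^4 - 4*x^3 + 9*x^2 + 6*x + 1) dx. Term by term:
    ∫_0^2 4*x^8 dx = 2048/9;  ∫_0^2 -8*x^7 dx = -256;  ∫_0^2 4*x^6 dx = 512/7;
    ∫_0^2 12*x^5 dx = 128;  ∫_0^2 -8*x^4 dx = -256/5;  ∫_0^2 -4*x^3 dx = -16;
    ∫_0^2 9*x^2 dx = 24;  ∫_0^2 6*x dx = 12;  ∫_0^2 1 dx = 2.
  Sum: 2048/9 − 256 + 512/7 + 128 − 256/5 − 16 + 24 + 12 + 2 = 45202/315.
  ∫_0^2 u'(x)^2 dx = ∫_0^2 (64*x^6 - 96*x^5 + 36*x^4 + 48*x^3 - 36*x^2 + 9) dx. Term by term:
    ∫_0^2 64*x^6 dx = 8192/7;  ∫_0^2 -96*x^5 dx = -1024;  ∫_0^2 36*x^4 dx = 1152/5;
    ∫_0^2 48*x^3 dx = 192;  ∫_0^2 -36*x^2 dx = -96;  ∫_0^2 9 dx = 18.
  Sum: 8192/7 − 1024 + 1152/5 + 192 − 96 + 18 = 17174/35.
Adding: ||u||_{H^1}^2 = 45202/315 + 17174/35 = 199768/315.


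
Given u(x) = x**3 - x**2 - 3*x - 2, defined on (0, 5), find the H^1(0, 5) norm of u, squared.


||u||_{H^1}^2 = 100985/14

The H^1 norm (squared) on an interval (0, L) is
  ||u||_{H^1}^2 = ∫_0^L u(x)^2 dx + ∫_0^L u'(x)^2 dx.
Compute u'(x) = 3*x**2 - 2*x - 3.
Then u(x)^2 = x**6 - 2*x**5 - 5*x**4 + 2*x**3 + 13*x**2 + 12*x + 4 and u'(x)^2 = 9*x**4 - 12*x**3 - 14*x**2 + 12*x + 9.
Integrate each monomial from 0 to 5 using ∫_0^5 c·x^n dx = c·5^(n+1)/(n+1):
  ∫_0^5 u(x)^2 dx = ∫_0^5 (x^6 - 2*x^5 - 5*x^4 + 2*x^3 + 13*x^2 + 12*x + 4) dx. Term by term:
    ∫_0^5 x^6 dx = 78125/7;  ∫_0^5 -2*x^5 dx = -15625/3;  ∫_0^5 -5*x^4 dx = -3125;
    ∫_0^5 2*x^3 dx = 625/2;  ∫_0^5 13*x^2 dx = 1625/3;  ∫_0^5 12*x dx = 150;
    ∫_0^5 4 dx = 20.
  Sum: 78125/7 − 15625/3 − 3125 + 625/2 + 1625/3 + 150 + 20 = 161765/42.
  ∫_0^5 u'(x)^2 dx = ∫_0^5 (9*x^4 - 12*x^3 - 14*x^2 + 12*x + 9) dx. Term by term:
    ∫_0^5 9*x^4 dx = 5625;  ∫_0^5 -12*x^3 dx = -1875;  ∫_0^5 -14*x^2 dx = -1750/3;
    ∫_0^5 12*x dx = 150;  ∫_0^5 9 dx = 45.
  Sum: 5625 − 1875 − 1750/3 + 150 + 45 = 10085/3.
Adding: ||u||_{H^1}^2 = 161765/42 + 10085/3 = 100985/14.


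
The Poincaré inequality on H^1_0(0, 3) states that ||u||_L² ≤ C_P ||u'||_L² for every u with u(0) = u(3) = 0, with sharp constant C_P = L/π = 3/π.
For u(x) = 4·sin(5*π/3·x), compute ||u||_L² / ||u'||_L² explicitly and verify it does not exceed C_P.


||u||_L² / ||u'||_L² = 3/(5*π) < C_P = 3/π.

u(x) = 4·sin(5*π/3·x), so u'(x) = 20*π*cos(5*π*x/3)/3.
Writing u(x) = A·sin(kπx/L) with A = 4 and k = 5, use ∫_0^L sin²(kπx/L) dx = L/2 and ∫_0^L cos²(kπx/L) dx = L/2.
u² = 16·sin²(5*π/3·x) and (u')² = 400*π^2/9·cos²(5*π/3·x), and each of sin², cos² integrates to L/2 = 3/2 over (0, 3).
∫_0^3 u² dx = 24, so ||u||_L² = 2*sqrt(6).
∫_0^3 (u')² dx = 200*π^2/3, so ||u'||_L² = 10*sqrt(6)*π/3.
Ratio ||u||_L² / ||u'||_L² = 3/(5*π).
Sharp Poincaré constant on H^1_0(0, 3) is C_P = L/π = 3/π, achieved by sin(π/3·x).
This is the k = 5 harmonic; the ratio L/(kπ) is strictly less than C_P = L/π, consistent with the sharp inequality ||u||_L² ≤ C_P ||u'||_L².


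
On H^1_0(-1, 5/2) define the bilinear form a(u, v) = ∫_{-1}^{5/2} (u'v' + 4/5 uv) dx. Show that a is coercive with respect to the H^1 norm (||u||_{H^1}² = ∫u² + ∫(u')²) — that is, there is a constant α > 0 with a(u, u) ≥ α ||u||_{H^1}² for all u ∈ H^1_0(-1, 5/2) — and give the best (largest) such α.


α = 4*(49 + 5*π^2)/(5*(4*π^2 + 49))

Coercivity of a(·,·) on H^1_0(-1, 5/2) means a(u, u) ≥ α ||u||_{H^1}² for every u ∈ H^1_0.
The interval has length L = 7/2, and Poincaré/coercivity depend only on L. Here a(u, u) = ∫(u')² + (4/5)·∫u².
Here 0 < c = 4/5 < 1. The condition a(u,u) ≥ α||u||_{H^1}² reads (1−α)∫(u')² ≥ (α−c)∫u². Any admissible α is ≤ 1 (rapidly oscillating u have ∫u²/∫(u')² → 0), and α = 1 would force 0 ≥ (1−c)∫u², impossible since c < 1; so 1−α > 0. By the sharp Poincaré inequality on H^1_0 of an interval of length L, ∫(u')² ≥ (π/L)²∫u² with equality for the first sine mode sin(π(x−x₀)/L) (x₀ the left endpoint), so the inequality holds for all u iff (1−α)(π/L)² ≥ α − c, i.e. α ≤ ((π/L)² + c)/((π/L)² + 1) = (1 + c(L/π)²)/(1 + (L/π)²). With (π/L)² = 4*π^2/49 and c = 4/5, the largest admissible constant is α = ((π/L)² + c)/((π/L)² + 1).
Simplifying, α = 4*(49 + 5*π^2)/(5*(4*π^2 + 49)).


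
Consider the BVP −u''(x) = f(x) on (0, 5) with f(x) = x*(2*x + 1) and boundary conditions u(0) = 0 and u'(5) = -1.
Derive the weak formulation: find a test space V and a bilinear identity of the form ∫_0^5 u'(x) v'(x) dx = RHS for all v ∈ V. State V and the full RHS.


V = {v ∈ H^1(0, 5) : v(0) = 0} (test functions vanish at x = 0 where u is specified); weak form: ∫_0^5 u'v' dx = ∫_0^5 (x*(2*x + 1)) v dx − v(5) for all v ∈ V.

Multiply both sides by a test function v and integrate from 0 to 5:
  ∫_0^5 −u''(x) v(x) dx = ∫_0^5 f(x) v(x) dx.
Integrate the LHS by parts once:
  ∫_0^5 −u'' v dx = −[u'(x) v(x)]_0^5 + ∫_0^5 u'(x) v'(x) dx.
Thus ∫_0^5 u'(x) v'(x) dx = ∫_0^5 f(x) v(x) dx + [u'(x) v(x)]_0^5.
Choose V so that boundary terms are either known or forced to vanish.
Mixed BC: u(0) = 0 (Dirichlet) and u'(5) = -1 (Neumann). Define V = {v ∈ H^1(0, 5) : v(0) = 0}. Then [u' v]_0^5 = u'(5)·v(5) − u'(0)·0 = − v(5).
Weak formulation: find u (satisfying any essential BC) such that ∫_0^5 u'(x) v'(x) dx = ∫_0^5 f v dx − v(5) for all v ∈ V (Dirichlet at 0 absorbed into V; Neumann datum at x = 5 contributes the boundary term).
Substituting f(x) = x*(2*x + 1), the right-hand side is ∫_0^5 (x*(2*x + 1)) v dx − v(5).
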